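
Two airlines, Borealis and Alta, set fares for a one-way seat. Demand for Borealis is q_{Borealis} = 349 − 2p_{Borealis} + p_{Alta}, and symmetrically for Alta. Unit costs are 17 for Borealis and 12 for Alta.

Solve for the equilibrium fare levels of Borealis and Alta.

127, 125

Borealis's profit: π = (p_{Borealis} − 17)(349 − 2p_{Borealis} + p_{Alta}).
∂π/∂p_{Borealis} = 383 − 4p_{Borealis} + p_{Alta} = 0 ⇒ p_{Borealis} = 95.75 + 0.25p_{Alta}.
Similarly p_{Alta} = 93.25 + 0.25p_{Borealis}.
Substituting the second reaction function into the first: p_{Borealis} = 95.75 + 0.25(93.25 + 0.25p_{Borealis}), which gives 0.9375p_{Borealis} = 119.0625 ⇒ p_{Borealis} = 127.
Then p_{Alta} = 93.25 + 0.25·127 = 125.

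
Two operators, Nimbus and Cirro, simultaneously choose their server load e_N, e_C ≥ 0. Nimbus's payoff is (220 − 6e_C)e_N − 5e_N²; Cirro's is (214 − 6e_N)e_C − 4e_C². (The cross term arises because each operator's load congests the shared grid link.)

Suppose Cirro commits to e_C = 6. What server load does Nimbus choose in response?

18.4

Expanding Nimbus's payoff: 220e_N − 6e_Ce_N − 5e_N².
∂π/∂e_N = 220 − 6e_C − 10e_N = 0, so e_N = 22 − 0.6e_C.
At e_C = 6: e_N = 22 − 0.6·6 = 18.4.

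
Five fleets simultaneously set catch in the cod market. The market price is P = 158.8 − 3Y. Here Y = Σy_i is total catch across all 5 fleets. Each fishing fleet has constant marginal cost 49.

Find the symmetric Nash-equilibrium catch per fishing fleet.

6.1

A representative fishing fleet's profit is π_i = y_i(158.8 − 3Y) − 49y_i, with Y = y_i + Σ_{j≠i} y_j.
First-order condition: 109.8 − 6y_i − 3Σ_{j≠i} y_j = 0.
Imposing symmetry (y_j = y for all j) turns Σ_{j≠i} y_j into 4y, so 109.8 = 18y and y = 6.1.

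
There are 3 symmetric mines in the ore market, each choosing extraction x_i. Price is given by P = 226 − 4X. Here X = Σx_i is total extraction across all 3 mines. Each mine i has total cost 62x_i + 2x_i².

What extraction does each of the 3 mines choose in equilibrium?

A representative mine's profit is π_i = x_i(226 − 4X) − 62x_i − 2x_i², with X = x_i + Σ_{j≠i} x_j.
First-order condition: 164 − 12x_i − 4Σ_{j≠i} x_j = 0.
With identical mines, set every x_j = x: then 164 − 12x − 8x = 0, i.e. x = 164/20 = 8.2.

8.2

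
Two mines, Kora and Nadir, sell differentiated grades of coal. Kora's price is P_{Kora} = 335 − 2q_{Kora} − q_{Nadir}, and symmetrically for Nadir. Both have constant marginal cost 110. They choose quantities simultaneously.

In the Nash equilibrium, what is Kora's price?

Mine Kora's profit: π = q_{Kora}(335 − 2q_{Kora} − q_{Nadir}) − 110q_{Kora}.
∂π/∂q_{Kora} = 225 − 4q_{Kora} − q_{Nadir} = 0 ⇒ q_{Kora} = 56.25 − 0.25q_{Nadir}.
The game is symmetric, so in equilibrium q_{Nadir} = q_{Kora}: the reaction function gives 1.25q_{Kora} = 56.25, hence q_{Kora} = 45.
P_{Kora} = 335 − 2·45 − 45 = 200.

200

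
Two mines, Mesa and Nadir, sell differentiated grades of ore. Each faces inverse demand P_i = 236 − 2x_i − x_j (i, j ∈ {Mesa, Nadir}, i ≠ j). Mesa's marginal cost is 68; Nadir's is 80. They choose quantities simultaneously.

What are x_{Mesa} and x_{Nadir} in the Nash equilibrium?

Mine Mesa's profit: π = x_{Mesa}(236 − 2x_{Mesa} − x_{Nadir}) − 68x_{Mesa}.
∂π/∂x_{Mesa} = 168 − 4x_{Mesa} − x_{Nadir} = 0 ⇒ x_{Mesa} = 42 − 0.25x_{Nadir}.
Similarly x_{Nadir} = 39 − 0.25x_{Mesa}.
Plugging x_{Nadir} into Mesa's best response: x_{Mesa} = 42 − 0.25(39 − 0.25x_{Mesa}) ⇒ 0.9375x_{Mesa} = 32.25, so x_{Mesa} = 34.4.
Then x_{Nadir} = 39 − 0.25·34.4 = 30.4.

34.4, 30.4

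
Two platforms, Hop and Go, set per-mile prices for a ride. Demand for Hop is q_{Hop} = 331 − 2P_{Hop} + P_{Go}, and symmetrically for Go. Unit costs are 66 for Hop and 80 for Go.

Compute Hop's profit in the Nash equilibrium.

Hop's profit: π = (P_{Hop} − 66)(331 − 2P_{Hop} + P_{Go}).
∂π/∂P_{Hop} = 463 − 4P_{Hop} + P_{Go} = 0 ⇒ P_{Hop} = 115.75 + 0.25P_{Go}.
Similarly P_{Go} = 122.75 + 0.25P_{Hop}.
Plugging P_{Go} into Hop's best response: P_{Hop} = 115.75 + 0.25(122.75 + 0.25P_{Hop}) ⇒ 0.9375P_{Hop} = 146.4375, so P_{Hop} = 156.2.
Then P_{Go} = 122.75 + 0.25·156.2 = 161.8.
q_{Hop} = 331 − 2·156.2 + 161.8 = 180.4.
Profit = (156.2 − 66)·180.4 = 16272.08.

16272.08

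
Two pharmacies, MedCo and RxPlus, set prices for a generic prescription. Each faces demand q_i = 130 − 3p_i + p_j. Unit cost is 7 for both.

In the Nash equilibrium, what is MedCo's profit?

MedCo's profit: π = (p_{MedCo} − 7)(130 − 3p_{MedCo} + p_{RxPlus}).
∂π/∂p_{MedCo} = 151 − 6p_{MedCo} + p_{RxPlus} = 0 ⇒ p_{MedCo} = 151/6 + (1/6)p_{RxPlus}.
The game is symmetric, so in equilibrium p_{RxPlus} = p_{MedCo}: the reaction function gives (5/6)p_{MedCo} = 151/6, hence p_{MedCo} = 30.2.
q_{MedCo} = 130 − 3·30.2 + 30.2 = 69.6.
Profit = (30.2 − 7)·69.6 = 1614.72.

1614.72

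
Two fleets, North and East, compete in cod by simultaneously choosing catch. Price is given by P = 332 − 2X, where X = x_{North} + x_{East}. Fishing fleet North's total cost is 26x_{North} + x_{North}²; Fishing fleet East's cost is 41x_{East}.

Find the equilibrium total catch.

88.8

Fishing fleet North's profit: π = x_{North}(332 − 2(x_{North} + x_{East})) − 26x_{North} − x_{North}².
∂π/∂x_{North} = 306 − 6x_{North} − 2x_{East} = 0, so x_{North} = 51 − (1/3)x_{East}.
For East: ∂π/∂x_{East} = 291 − 4x_{East} − 2x_{North} = 0 ⇒ x_{East} = 72.75 − 0.5x_{North}.
Solving the two reaction functions simultaneously: (1 − (−1/3)(−0.5))x_{North} = 51 − (1/3)·72.75, so (5/6)x_{North} = 26.75 and x_{North} = 32.1.
Then x_{East} = 72.75 − 0.5·32.1 = 56.7.
Total catch: 32.1 + 56.7 = 88.8.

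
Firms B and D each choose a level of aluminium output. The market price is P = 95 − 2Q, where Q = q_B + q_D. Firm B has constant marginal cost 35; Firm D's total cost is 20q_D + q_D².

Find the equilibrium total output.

Firm B's profit: π = q_B(95 − 2(q_B + q_D)) − 35q_B.
∂π/∂q_B = 60 − 4q_B − 2q_D = 0, so q_B = 15 − 0.5q_D.
For D: ∂π/∂q_D = 75 − 6q_D − 2q_B = 0 ⇒ q_D = 12.5 − (1/3)q_B.
Substituting the second reaction function into the first: q_B = 15 − 0.5(12.5 − (1/3)q_B), which gives (5/6)q_B = 8.75 ⇒ q_B = 10.5.
Then q_D = 12.5 − (1/3)·10.5 = 9.
Total output: 10.5 + 9 = 19.5.

19.5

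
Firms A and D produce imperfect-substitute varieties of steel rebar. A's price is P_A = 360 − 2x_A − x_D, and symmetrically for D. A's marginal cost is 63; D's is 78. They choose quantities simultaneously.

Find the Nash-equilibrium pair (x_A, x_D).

60.4, 55.4

Firm A's profit: π = x_A(360 − 2x_A − x_D) − 63x_A.
∂π/∂x_A = 297 − 4x_A − x_D = 0 ⇒ x_A = 74.25 − 0.25x_D.
Similarly x_D = 70.5 − 0.25x_A.
Plugging x_D into A's best response: x_A = 74.25 − 0.25(70.5 − 0.25x_A) ⇒ 0.9375x_A = 56.625, so x_A = 60.4.
Then x_D = 70.5 − 0.25·60.4 = 55.4.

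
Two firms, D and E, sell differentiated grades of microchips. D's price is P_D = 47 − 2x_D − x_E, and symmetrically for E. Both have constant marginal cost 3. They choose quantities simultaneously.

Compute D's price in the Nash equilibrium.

20.6

Firm D's profit: π = x_D(47 − 2x_D − x_E) − 3x_D.
∂π/∂x_D = 44 − 4x_D − x_E = 0 ⇒ x_D = 11 − 0.25x_E.
The game is symmetric, so in equilibrium x_E = x_D: the reaction function gives 1.25x_D = 11, hence x_D = 8.8.
P_D = 47 − 2·8.8 − 8.8 = 20.6.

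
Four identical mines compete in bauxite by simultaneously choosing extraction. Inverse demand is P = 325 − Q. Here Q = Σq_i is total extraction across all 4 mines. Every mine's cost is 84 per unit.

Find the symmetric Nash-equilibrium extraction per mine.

A representative mine's profit is π_i = q_i(325 − Q) − 84q_i, with Q = q_i + Σ_{j≠i} q_j.
First-order condition: 241 − 2q_i − Σ_{j≠i} q_j = 0.
In a symmetric equilibrium every mine chooses the same q, so Σ_{j≠i} q_j = 3q. The condition becomes 241 − 5q = 0, giving q = 241/5 = 48.2.

48.2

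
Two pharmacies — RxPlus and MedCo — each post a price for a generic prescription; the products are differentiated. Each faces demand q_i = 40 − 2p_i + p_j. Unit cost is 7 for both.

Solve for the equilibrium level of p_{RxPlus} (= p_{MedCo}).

18

RxPlus's profit: π = (p_{RxPlus} − 7)(40 − 2p_{RxPlus} + p_{MedCo}).
∂π/∂p_{RxPlus} = 54 − 4p_{RxPlus} + p_{MedCo} = 0 ⇒ p_{RxPlus} = 13.5 + 0.25p_{MedCo}.
Setting p_{RxPlus} = p_{MedCo} in the reaction function: p_{RxPlus} = 13.5 + 0.25p_{RxPlus}, so p_{RxPlus} = 13.5 / 0.75 = 18.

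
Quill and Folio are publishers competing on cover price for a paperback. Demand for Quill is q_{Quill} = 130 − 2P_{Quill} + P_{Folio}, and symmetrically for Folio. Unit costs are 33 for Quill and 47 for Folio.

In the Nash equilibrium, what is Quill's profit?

2339.28

Quill's profit: π = (P_{Quill} − 33)(130 − 2P_{Quill} + P_{Folio}).
∂π/∂P_{Quill} = 196 − 4P_{Quill} + P_{Folio} = 0 ⇒ P_{Quill} = 49 + 0.25P_{Folio}.
Similarly P_{Folio} = 56 + 0.25P_{Quill}.
Plugging P_{Folio} into Quill's best response: P_{Quill} = 49 + 0.25(56 + 0.25P_{Quill}) ⇒ 0.9375P_{Quill} = 63, so P_{Quill} = 67.2.
Then P_{Folio} = 56 + 0.25·67.2 = 72.8.
q_{Quill} = 130 − 2·67.2 + 72.8 = 68.4.
Profit = (67.2 − 33)·68.4 = 2339.28.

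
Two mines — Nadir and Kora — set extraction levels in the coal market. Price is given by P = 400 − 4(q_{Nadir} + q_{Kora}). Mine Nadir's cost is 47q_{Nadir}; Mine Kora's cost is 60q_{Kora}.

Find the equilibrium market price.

169

Mine Nadir's profit: π = q_{Nadir}(400 − 4(q_{Nadir} + q_{Kora})) − 47q_{Nadir}.
∂π/∂q_{Nadir} = 353 − 8q_{Nadir} − 4q_{Kora} = 0, so q_{Nadir} = 44.125 − 0.5q_{Kora}.
By the same steps for Kora: q_{Kora} = 42.5 − 0.5q_{Nadir}.
Substituting the second reaction function into the first: q_{Nadir} = 44.125 − 0.5(42.5 − 0.5q_{Nadir}), which gives 0.75q_{Nadir} = 22.875 ⇒ q_{Nadir} = 30.5.
Then q_{Kora} = 42.5 − 0.5·30.5 = 27.25.
Equilibrium price: P = 400 − 4·57.75 = 169.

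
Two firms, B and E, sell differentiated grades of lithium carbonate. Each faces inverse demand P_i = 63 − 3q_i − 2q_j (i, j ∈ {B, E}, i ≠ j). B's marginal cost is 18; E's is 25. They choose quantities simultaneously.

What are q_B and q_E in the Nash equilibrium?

Firm B's profit: π = q_B(63 − 3q_B − 2q_E) − 18q_B.
∂π/∂q_B = 45 − 6q_B − 2q_E = 0 ⇒ q_B = 7.5 − (1/3)q_E.
Similarly q_E = 19/3 − (1/3)q_B.
Plugging q_E into B's best response: q_B = 7.5 − (1/3)(19/3 − (1/3)q_B) ⇒ (8/9)q_B = 97/18, so q_B = 6.0625.
Then q_E = 19/3 − (1/3)·6.0625 = 4.3125.

6.0625, 4.3125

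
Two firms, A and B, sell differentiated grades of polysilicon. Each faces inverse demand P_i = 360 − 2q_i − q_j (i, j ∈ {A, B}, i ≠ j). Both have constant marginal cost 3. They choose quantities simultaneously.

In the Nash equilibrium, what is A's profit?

10195.92

Firm A's profit: π = q_A(360 − 2q_A − q_B) − 3q_A.
∂π/∂q_A = 357 − 4q_A − q_B = 0 ⇒ q_A = 89.25 − 0.25q_B.
Setting q_A = q_B in the reaction function: q_A = 89.25 − 0.25q_A, so q_A = 89.25 / 1.25 = 71.4.
P_A = 360 − 2·71.4 − 71.4 = 145.8.
Profit = (145.8 − 3)·71.4 = 10195.92.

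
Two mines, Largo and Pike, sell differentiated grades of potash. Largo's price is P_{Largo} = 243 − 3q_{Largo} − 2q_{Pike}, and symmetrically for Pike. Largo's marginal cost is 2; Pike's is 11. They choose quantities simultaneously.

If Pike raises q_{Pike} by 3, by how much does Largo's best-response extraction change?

Mine Largo's profit: π = q_{Largo}(243 − 3q_{Largo} − 2q_{Pike}) − 2q_{Largo}.
∂π/∂q_{Largo} = 241 − 6q_{Largo} − 2q_{Pike} = 0 ⇒ q_{Largo} = 241/6 − (1/3)q_{Pike}.
The reaction-function slope is −1/3, so a 3-unit rise in q_{Pike} moves q_{Largo} by −1/3 × 3 = −1. Largo's best response falls — the actions are strategic substitutes.

-1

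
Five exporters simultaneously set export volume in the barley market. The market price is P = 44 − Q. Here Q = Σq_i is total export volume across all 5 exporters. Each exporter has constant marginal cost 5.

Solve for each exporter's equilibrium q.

6.5

A representative exporter's profit is π_i = q_i(44 − Q) − 5q_i, with Q = q_i + Σ_{j≠i} q_j.
First-order condition: 39 − 2q_i − Σ_{j≠i} q_j = 0.
Imposing symmetry (q_j = q for all j) turns Σ_{j≠i} q_j into 4q, so 39 = 6q and q = 6.5.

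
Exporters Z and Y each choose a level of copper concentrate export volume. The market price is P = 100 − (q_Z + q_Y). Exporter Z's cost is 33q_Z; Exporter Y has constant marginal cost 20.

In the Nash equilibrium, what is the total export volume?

49

Exporter Z's profit: π = q_Z(100 − (q_Z + q_Y)) − 33q_Z.
∂π/∂q_Z = 67 − 2q_Z − q_Y = 0, so q_Z = 33.5 − 0.5q_Y.
By the same steps for Y: q_Y = 40 − 0.5q_Z.
Substituting the second reaction function into the first: q_Z = 33.5 − 0.5(40 − 0.5q_Z), which gives 0.75q_Z = 13.5 ⇒ q_Z = 18.
Then q_Y = 40 − 0.5·18 = 31.
Total export volume: 18 + 31 = 49.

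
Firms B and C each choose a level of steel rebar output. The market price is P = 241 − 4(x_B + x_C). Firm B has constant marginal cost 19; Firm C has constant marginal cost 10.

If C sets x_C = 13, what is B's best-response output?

21.25

Firm B's profit: π = x_B(241 − 4(x_B + x_C)) − 19x_B.
∂π/∂x_B = 222 − 8x_B − 4x_C = 0, so x_B = 27.75 − 0.5x_C.
At x_C = 13: x_B = 27.75 − 0.5·13 = 21.25.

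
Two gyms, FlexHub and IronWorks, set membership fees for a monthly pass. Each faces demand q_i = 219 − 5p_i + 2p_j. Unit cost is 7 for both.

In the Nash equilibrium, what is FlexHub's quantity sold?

FlexHub's profit: π = (p_{FlexHub} − 7)(219 − 5p_{FlexHub} + 2p_{IronWorks}).
∂π/∂p_{FlexHub} = 254 − 10p_{FlexHub} + 2p_{IronWorks} = 0 ⇒ p_{FlexHub} = 25.4 + 0.2p_{IronWorks}.
The game is symmetric, so in equilibrium p_{IronWorks} = p_{FlexHub}: the reaction function gives 0.8p_{FlexHub} = 25.4, hence p_{FlexHub} = 31.75.
q_{FlexHub} = 219 − 5·31.75 + 2·31.75 = 123.75.

123.75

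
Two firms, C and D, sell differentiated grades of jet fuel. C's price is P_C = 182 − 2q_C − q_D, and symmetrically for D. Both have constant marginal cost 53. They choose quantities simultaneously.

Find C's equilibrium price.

104.6

Firm C's profit: π = q_C(182 − 2q_C − q_D) − 53q_C.
∂π/∂q_C = 129 − 4q_C − q_D = 0 ⇒ q_C = 32.25 − 0.25q_D.
The game is symmetric, so in equilibrium q_D = q_C: the reaction function gives 1.25q_C = 32.25, hence q_C = 25.8.
P_C = 182 − 2·25.8 − 25.8 = 104.6.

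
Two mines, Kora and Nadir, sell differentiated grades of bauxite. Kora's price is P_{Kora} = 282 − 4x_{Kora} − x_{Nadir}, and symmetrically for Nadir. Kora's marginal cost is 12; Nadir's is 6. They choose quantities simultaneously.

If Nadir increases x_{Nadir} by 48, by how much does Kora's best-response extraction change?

Mine Kora's profit: π = x_{Kora}(282 − 4x_{Kora} − x_{Nadir}) − 12x_{Kora}.
∂π/∂x_{Kora} = 270 − 8x_{Kora} − x_{Nadir} = 0 ⇒ x_{Kora} = 33.75 − 0.125x_{Nadir}.
The reaction-function slope is −0.125, so a 48-unit rise in x_{Nadir} moves x_{Kora} by −0.125 × 48 = −6. Kora's best response falls — the actions are strategic substitutes.

-6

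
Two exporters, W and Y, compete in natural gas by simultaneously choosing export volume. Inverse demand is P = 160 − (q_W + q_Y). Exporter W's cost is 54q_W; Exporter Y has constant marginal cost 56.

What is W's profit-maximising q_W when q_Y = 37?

34.5

Exporter W's profit: π = q_W(160 − (q_W + q_Y)) − 54q_W.
∂π/∂q_W = 106 − 2q_W − q_Y = 0, so q_W = 53 − 0.5q_Y.
At q_Y = 37: q_W = 53 − 0.5·37 = 34.5.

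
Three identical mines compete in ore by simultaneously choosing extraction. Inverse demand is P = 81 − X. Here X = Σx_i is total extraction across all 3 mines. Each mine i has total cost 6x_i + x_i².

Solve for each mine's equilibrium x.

12.5

A representative mine's profit is π_i = x_i(81 − X) − 6x_i − x_i², with X = x_i + Σ_{j≠i} x_j.
First-order condition: 75 − 4x_i − Σ_{j≠i} x_j = 0.
With identical mines, set every x_j = x: then 75 − 4x − 2x = 0, i.e. x = 75/6 = 12.5.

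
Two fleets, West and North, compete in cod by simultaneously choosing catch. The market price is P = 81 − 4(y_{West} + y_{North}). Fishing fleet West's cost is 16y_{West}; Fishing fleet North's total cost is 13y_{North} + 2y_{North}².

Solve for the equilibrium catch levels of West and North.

Fishing fleet West's profit: π = y_{West}(81 − 4(y_{West} + y_{North})) − 16y_{West}.
∂π/∂y_{West} = 65 − 8y_{West} − 4y_{North} = 0, so y_{West} = 8.125 − 0.5y_{North}.
For North: ∂π/∂y_{North} = 68 − 12y_{North} − 4y_{West} = 0 ⇒ y_{North} = 17/3 − (1/3)y_{West}.
Solving the two reaction functions simultaneously: (1 − (−0.5)(−1/3))y_{West} = 8.125 − 0.5·(17/3), so (5/6)y_{West} = 127/24 and y_{West} = 6.35.
Then y_{North} = 17/3 − (1/3)·6.35 = 3.55.

6.35, 3.55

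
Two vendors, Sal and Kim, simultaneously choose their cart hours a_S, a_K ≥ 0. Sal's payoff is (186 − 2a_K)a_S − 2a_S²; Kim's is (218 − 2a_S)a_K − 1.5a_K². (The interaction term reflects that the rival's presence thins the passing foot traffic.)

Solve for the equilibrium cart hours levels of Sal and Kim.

Expanding Sal's payoff: 186a_S − 2a_Ka_S − 2a_S².
∂π/∂a_S = 186 − 2a_K − 4a_S = 0, so a_S = 46.5 − 0.5a_K.
Likewise for Kim: a_K = 218/3 − (2/3)a_S.
Substituting the second reaction function into the first: a_S = 46.5 − 0.5(218/3 − (2/3)a_S), which gives (2/3)a_S = 61/6 ⇒ a_S = 15.25.
Then a_K = 218/3 − (2/3)·15.25 = 62.5.

15.25, 62.5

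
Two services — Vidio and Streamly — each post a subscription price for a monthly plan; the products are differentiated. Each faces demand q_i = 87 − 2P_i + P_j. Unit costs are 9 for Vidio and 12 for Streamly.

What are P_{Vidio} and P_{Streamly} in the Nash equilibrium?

35.4, 36.6

Vidio's profit: π = (P_{Vidio} − 9)(87 − 2P_{Vidio} + P_{Streamly}).
∂π/∂P_{Vidio} = 105 − 4P_{Vidio} + P_{Streamly} = 0 ⇒ P_{Vidio} = 26.25 + 0.25P_{Streamly}.
Similarly P_{Streamly} = 27.75 + 0.25P_{Vidio}.
Substituting the second reaction function into the first: P_{Vidio} = 26.25 + 0.25(27.75 + 0.25P_{Vidio}), which gives 0.9375P_{Vidio} = 33.1875 ⇒ P_{Vidio} = 35.4.
Then P_{Streamly} = 27.75 + 0.25·35.4 = 36.6.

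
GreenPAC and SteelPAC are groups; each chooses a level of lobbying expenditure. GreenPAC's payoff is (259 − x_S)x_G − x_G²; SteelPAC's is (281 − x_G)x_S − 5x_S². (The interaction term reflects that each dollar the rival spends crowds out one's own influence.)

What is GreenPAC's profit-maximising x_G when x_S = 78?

90.5

Expanding GreenPAC's payoff: 259x_G − x_Sx_G − x_G².
∂π/∂x_G = 259 − x_S − 2x_G = 0, so x_G = 129.5 − 0.5x_S.
At x_S = 78: x_G = 129.5 − 0.5·78 = 90.5.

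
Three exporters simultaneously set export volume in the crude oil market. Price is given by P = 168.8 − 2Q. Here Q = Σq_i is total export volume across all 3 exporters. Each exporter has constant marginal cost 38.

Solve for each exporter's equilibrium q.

A representative exporter's profit is π_i = q_i(168.8 − 2Q) − 38q_i, with Q = q_i + Σ_{j≠i} q_j.
First-order condition: 130.8 − 4q_i − 2Σ_{j≠i} q_j = 0.
In a symmetric equilibrium every exporter chooses the same q, so Σ_{j≠i} q_j = 2q. The condition becomes 130.8 − 8q = 0, giving q = 130.8/8 = 16.35.

16.35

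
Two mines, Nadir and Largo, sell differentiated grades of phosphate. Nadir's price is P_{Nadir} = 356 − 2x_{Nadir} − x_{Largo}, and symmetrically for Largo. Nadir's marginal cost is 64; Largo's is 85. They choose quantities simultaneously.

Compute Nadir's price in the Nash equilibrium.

Mine Nadir's profit: π = x_{Nadir}(356 − 2x_{Nadir} − x_{Largo}) − 64x_{Nadir}.
∂π/∂x_{Nadir} = 292 − 4x_{Nadir} − x_{Largo} = 0 ⇒ x_{Nadir} = 73 − 0.25x_{Largo}.
Similarly x_{Largo} = 67.75 − 0.25x_{Nadir}.
Substituting the second reaction function into the first: x_{Nadir} = 73 − 0.25(67.75 − 0.25x_{Nadir}), which gives 0.9375x_{Nadir} = 56.0625 ⇒ x_{Nadir} = 59.8.
Then x_{Largo} = 67.75 − 0.25·59.8 = 52.8.
P_{Nadir} = 356 − 2·59.8 − 52.8 = 183.6.

183.6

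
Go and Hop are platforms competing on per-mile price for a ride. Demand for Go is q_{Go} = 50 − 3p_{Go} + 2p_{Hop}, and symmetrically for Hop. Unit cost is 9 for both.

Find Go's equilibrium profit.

315.1875

Go's profit: π = (p_{Go} − 9)(50 − 3p_{Go} + 2p_{Hop}).
∂π/∂p_{Go} = 77 − 6p_{Go} + 2p_{Hop} = 0 ⇒ p_{Go} = 77/6 + (1/3)p_{Hop}.
The game is symmetric, so in equilibrium p_{Hop} = p_{Go}: the reaction function gives (2/3)p_{Go} = 77/6, hence p_{Go} = 19.25.
q_{Go} = 50 − 3·19.25 + 2·19.25 = 30.75.
Profit = (19.25 − 9)·30.75 = 315.1875.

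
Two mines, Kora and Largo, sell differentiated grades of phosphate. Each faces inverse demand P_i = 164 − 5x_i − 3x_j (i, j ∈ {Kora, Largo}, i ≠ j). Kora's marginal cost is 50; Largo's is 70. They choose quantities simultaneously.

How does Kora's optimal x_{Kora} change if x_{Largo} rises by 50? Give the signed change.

-15

Mine Kora's profit: π = x_{Kora}(164 − 5x_{Kora} − 3x_{Largo}) − 50x_{Kora}.
∂π/∂x_{Kora} = 114 − 10x_{Kora} − 3x_{Largo} = 0 ⇒ x_{Kora} = 11.4 − 0.3x_{Largo}.
The reaction-function slope is −0.3, so a 50-unit rise in x_{Largo} moves x_{Kora} by −0.3 × 50 = −15. Kora's best response falls — the actions are strategic substitutes.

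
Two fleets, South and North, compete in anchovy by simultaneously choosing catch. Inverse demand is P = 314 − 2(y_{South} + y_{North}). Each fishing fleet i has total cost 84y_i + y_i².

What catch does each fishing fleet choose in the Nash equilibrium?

Fishing fleet South's profit: π = y_{South}(314 − 2(y_{South} + y_{North})) − 84y_{South} − y_{South}².
∂π/∂y_{South} = 230 − 6y_{South} − 2y_{North} = 0, so y_{South} = 115/3 − (1/3)y_{North}.
By symmetry y_{North} = y_{South}; substituting into the reaction function, (4/3)y_{South} = 115/3 and y_{South} = 28.75.

28.75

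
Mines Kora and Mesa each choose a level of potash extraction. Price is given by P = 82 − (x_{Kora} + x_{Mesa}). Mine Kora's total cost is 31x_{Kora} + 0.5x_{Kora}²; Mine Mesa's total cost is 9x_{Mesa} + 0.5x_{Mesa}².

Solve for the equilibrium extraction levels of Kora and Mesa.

Mine Kora's profit: π = x_{Kora}(82 − (x_{Kora} + x_{Mesa})) − 31x_{Kora} − 0.5x_{Kora}².
∂π/∂x_{Kora} = 51 − 3x_{Kora} − x_{Mesa} = 0, so x_{Kora} = 17 − (1/3)x_{Mesa}.
By the same steps for Mesa: x_{Mesa} = 73/3 − (1/3)x_{Kora}.
Plugging x_{Mesa} into Kora's best response: x_{Kora} = 17 − (1/3)(73/3 − (1/3)x_{Kora}) ⇒ (8/9)x_{Kora} = 80/9, so x_{Kora} = 10.
Then x_{Mesa} = 73/3 − (1/3)·10 = 21.

10, 21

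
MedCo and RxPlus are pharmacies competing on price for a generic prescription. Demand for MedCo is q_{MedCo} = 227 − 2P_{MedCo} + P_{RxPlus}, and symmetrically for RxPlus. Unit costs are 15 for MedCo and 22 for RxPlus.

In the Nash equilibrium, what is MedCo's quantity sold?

143.2

MedCo's profit: π = (P_{MedCo} − 15)(227 − 2P_{MedCo} + P_{RxPlus}).
∂π/∂P_{MedCo} = 257 − 4P_{MedCo} + P_{RxPlus} = 0 ⇒ P_{MedCo} = 64.25 + 0.25P_{RxPlus}.
Similarly P_{RxPlus} = 67.75 + 0.25P_{MedCo}.
Substituting the second reaction function into the first: P_{MedCo} = 64.25 + 0.25(67.75 + 0.25P_{MedCo}), which gives 0.9375P_{MedCo} = 81.1875 ⇒ P_{MedCo} = 86.6.
Then P_{RxPlus} = 67.75 + 0.25·86.6 = 89.4.
q_{MedCo} = 227 − 2·86.6 + 89.4 = 143.2.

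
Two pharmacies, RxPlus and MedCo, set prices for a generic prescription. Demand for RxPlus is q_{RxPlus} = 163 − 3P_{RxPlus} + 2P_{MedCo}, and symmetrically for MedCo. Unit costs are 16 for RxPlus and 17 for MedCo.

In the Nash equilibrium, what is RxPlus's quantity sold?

RxPlus's profit: π = (P_{RxPlus} − 16)(163 − 3P_{RxPlus} + 2P_{MedCo}).
∂π/∂P_{RxPlus} = 211 − 6P_{RxPlus} + 2P_{MedCo} = 0 ⇒ P_{RxPlus} = 211/6 + (1/3)P_{MedCo}.
Similarly P_{MedCo} = 107/3 + (1/3)P_{RxPlus}.
Plugging P_{MedCo} into RxPlus's best response: P_{RxPlus} = 211/6 + (1/3)(107/3 + (1/3)P_{RxPlus}) ⇒ (8/9)P_{RxPlus} = 847/18, so P_{RxPlus} = 52.9375.
Then P_{MedCo} = 107/3 + (1/3)·52.9375 = 53.3125.
q_{RxPlus} = 163 − 3·52.9375 + 2·53.3125 = 110.8125.

110.8125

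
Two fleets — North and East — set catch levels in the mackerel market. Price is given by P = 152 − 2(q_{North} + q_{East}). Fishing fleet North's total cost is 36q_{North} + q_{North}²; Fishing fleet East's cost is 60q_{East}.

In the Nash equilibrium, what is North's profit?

Fishing fleet North's profit: π = q_{North}(152 − 2(q_{North} + q_{East})) − 36q_{North} − q_{North}².
∂π/∂q_{North} = 116 − 6q_{North} − 2q_{East} = 0, so q_{North} = 58/3 − (1/3)q_{East}.
For East: ∂π/∂q_{East} = 92 − 4q_{East} − 2q_{North} = 0 ⇒ q_{East} = 23 − 0.5q_{North}.
Substituting the second reaction function into the first: q_{North} = 58/3 − (1/3)(23 − 0.5q_{North}), which gives (5/6)q_{North} = 35/3 ⇒ q_{North} = 14.
Then q_{East} = 23 − 0.5·14 = 16.
Price P = 152 − 2·30 = 92.
North's profit: (92 − 36)·14 − (14)² = 588.

588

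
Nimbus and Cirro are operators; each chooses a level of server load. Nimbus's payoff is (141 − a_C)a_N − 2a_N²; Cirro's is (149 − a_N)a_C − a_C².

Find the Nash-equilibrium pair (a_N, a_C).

Expanding Nimbus's payoff: 141a_N − a_Ca_N − 2a_N².
∂π/∂a_N = 141 − a_C − 4a_N = 0, so a_N = 35.25 − 0.25a_C.
Likewise for Cirro: a_C = 74.5 − 0.5a_N.
Solving the two reaction functions simultaneously: (1 − (−0.25)(−0.5))a_N = 35.25 − 0.25·74.5, so 0.875a_N = 16.625 and a_N = 19.
Then a_C = 74.5 − 0.5·19 = 65.

19, 65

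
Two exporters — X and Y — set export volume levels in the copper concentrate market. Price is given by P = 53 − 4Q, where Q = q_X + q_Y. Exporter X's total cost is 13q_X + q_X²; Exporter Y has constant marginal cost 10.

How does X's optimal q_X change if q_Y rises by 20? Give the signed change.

-8

Exporter X's profit: π = q_X(53 − 4(q_X + q_Y)) − 13q_X − q_X².
∂π/∂q_X = 40 − 10q_X − 4q_Y = 0, so q_X = 4 − 0.4q_Y.
The reaction-function slope is −0.4, so a 20-unit rise in q_Y moves q_X by −0.4 × 20 = −8. X's best response falls — the actions are strategic substitutes.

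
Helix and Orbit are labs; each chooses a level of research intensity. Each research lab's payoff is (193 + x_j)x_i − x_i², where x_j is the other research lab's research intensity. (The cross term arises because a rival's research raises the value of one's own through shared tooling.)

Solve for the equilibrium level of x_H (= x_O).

Helix's payoff is (193 + x_O)x_H − x_H².
∂π/∂x_H = 193 + x_O − 2x_H = 0, so x_H = 96.5 + 0.5x_O.
Setting x_H = x_O in the reaction function: x_H = 96.5 + 0.5x_H, so x_H = 96.5 / 0.5 = 193.

193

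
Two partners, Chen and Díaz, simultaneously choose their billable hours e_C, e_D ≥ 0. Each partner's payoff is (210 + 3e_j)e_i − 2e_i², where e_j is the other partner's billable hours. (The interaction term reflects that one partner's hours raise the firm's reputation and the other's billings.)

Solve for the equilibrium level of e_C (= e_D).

210

Chen's payoff is (210 + 3e_D)e_C − 2e_C².
∂π/∂e_C = 210 + 3e_D − 4e_C = 0, so e_C = 52.5 + 0.75e_D.
The game is symmetric, so in equilibrium e_D = e_C: the reaction function gives 0.25e_C = 52.5, hence e_C = 210.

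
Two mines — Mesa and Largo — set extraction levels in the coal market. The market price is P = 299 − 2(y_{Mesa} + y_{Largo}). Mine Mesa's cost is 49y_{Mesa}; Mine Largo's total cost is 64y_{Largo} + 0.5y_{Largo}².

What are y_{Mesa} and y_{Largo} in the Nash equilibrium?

Mine Mesa's profit: π = y_{Mesa}(299 − 2(y_{Mesa} + y_{Largo})) − 49y_{Mesa}.
∂π/∂y_{Mesa} = 250 − 4y_{Mesa} − 2y_{Largo} = 0, so y_{Mesa} = 62.5 − 0.5y_{Largo}.
For Largo: ∂π/∂y_{Largo} = 235 − 5y_{Largo} − 2y_{Mesa} = 0 ⇒ y_{Largo} = 47 − 0.4y_{Mesa}.
Substituting the second reaction function into the first: y_{Mesa} = 62.5 − 0.5(47 − 0.4y_{Mesa}), which gives 0.8y_{Mesa} = 39 ⇒ y_{Mesa} = 48.75.
Then y_{Largo} = 47 − 0.4·48.75 = 27.5.

48.75, 27.5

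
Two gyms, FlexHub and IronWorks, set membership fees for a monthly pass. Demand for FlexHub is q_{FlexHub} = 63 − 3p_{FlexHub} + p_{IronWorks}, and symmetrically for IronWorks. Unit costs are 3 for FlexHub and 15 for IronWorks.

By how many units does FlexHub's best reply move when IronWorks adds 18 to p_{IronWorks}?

FlexHub's profit: π = (p_{FlexHub} − 3)(63 − 3p_{FlexHub} + p_{IronWorks}).
∂π/∂p_{FlexHub} = 72 − 6p_{FlexHub} + p_{IronWorks} = 0 ⇒ p_{FlexHub} = 12 + (1/6)p_{IronWorks}.
The reaction-function slope is 1/6, so an 18-unit rise in p_{IronWorks} moves p_{FlexHub} by 1/6 × 18 = 3. FlexHub's best response rises — the actions are strategic complements.

3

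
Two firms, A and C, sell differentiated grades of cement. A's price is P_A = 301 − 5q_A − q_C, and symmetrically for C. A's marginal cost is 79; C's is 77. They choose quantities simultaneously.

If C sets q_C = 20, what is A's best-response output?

Firm A's profit: π = q_A(301 − 5q_A − q_C) − 79q_A.
∂π/∂q_A = 222 − 10q_A − q_C = 0 ⇒ q_A = 22.2 − 0.1q_C.
At q_C = 20: q_A = 22.2 − 0.1·20 = 20.2.

20.2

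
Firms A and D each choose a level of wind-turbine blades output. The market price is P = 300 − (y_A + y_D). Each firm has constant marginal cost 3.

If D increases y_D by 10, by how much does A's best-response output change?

-5

Firm A's profit: π = y_A(300 − (y_A + y_D)) − 3y_A.
∂π/∂y_A = 297 − 2y_A − y_D = 0, so y_A = 148.5 − 0.5y_D.
The reaction-function slope is −0.5, so a 10-unit rise in y_D moves y_A by −0.5 × 10 = −5. A's best response falls — the actions are strategic substitutes.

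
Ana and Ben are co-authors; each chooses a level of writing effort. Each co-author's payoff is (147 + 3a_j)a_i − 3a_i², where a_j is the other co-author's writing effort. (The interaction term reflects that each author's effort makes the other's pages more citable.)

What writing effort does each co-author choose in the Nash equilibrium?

Ana's payoff is (147 + 3a_B)a_A − 3a_A².
∂π/∂a_A = 147 + 3a_B − 6a_A = 0, so a_A = 24.5 + 0.5a_B.
By symmetry a_B = a_A; substituting into the reaction function, 0.5a_A = 24.5 and a_A = 49.

49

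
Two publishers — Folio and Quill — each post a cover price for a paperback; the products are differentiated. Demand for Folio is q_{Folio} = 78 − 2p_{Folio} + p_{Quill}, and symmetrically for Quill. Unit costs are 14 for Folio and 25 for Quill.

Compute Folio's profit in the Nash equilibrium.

Folio's profit: π = (p_{Folio} − 14)(78 − 2p_{Folio} + p_{Quill}).
∂π/∂p_{Folio} = 106 − 4p_{Folio} + p_{Quill} = 0 ⇒ p_{Folio} = 26.5 + 0.25p_{Quill}.
Similarly p_{Quill} = 32 + 0.25p_{Folio}.
Substituting the second reaction function into the first: p_{Folio} = 26.5 + 0.25(32 + 0.25p_{Folio}), which gives 0.9375p_{Folio} = 34.5 ⇒ p_{Folio} = 36.8.
Then p_{Quill} = 32 + 0.25·36.8 = 41.2.
q_{Folio} = 78 − 2·36.8 + 41.2 = 45.6.
Profit = (36.8 − 14)·45.6 = 1039.68.

1039.68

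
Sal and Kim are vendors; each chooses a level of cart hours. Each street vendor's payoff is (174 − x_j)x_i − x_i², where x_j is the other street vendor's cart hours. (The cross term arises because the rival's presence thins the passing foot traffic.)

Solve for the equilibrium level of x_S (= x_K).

58

Sal's payoff is (174 − x_K)x_S − x_S².
∂π/∂x_S = 174 − x_K − 2x_S = 0, so x_S = 87 − 0.5x_K.
Setting x_S = x_K in the reaction function: x_S = 87 − 0.5x_S, so x_S = 87 / 1.5 = 58.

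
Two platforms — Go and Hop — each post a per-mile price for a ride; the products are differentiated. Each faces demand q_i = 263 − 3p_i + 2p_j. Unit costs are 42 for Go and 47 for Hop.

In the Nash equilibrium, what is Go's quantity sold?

168.5625

Go's profit: π = (p_{Go} − 42)(263 − 3p_{Go} + 2p_{Hop}).
∂π/∂p_{Go} = 389 − 6p_{Go} + 2p_{Hop} = 0 ⇒ p_{Go} = 389/6 + (1/3)p_{Hop}.
Similarly p_{Hop} = 202/3 + (1/3)p_{Go}.
Solving the two reaction functions simultaneously: (1 − (1/3)(1/3))p_{Go} = 389/6 + (1/3)·(202/3), so (8/9)p_{Go} = 1571/18 and p_{Go} = 98.1875.
Then p_{Hop} = 202/3 + (1/3)·98.1875 = 100.0625.
q_{Go} = 263 − 3·98.1875 + 2·100.0625 = 168.5625.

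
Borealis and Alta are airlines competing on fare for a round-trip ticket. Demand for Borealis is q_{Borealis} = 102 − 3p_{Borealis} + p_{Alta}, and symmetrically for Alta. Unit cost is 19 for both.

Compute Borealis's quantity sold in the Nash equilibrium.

Borealis's profit: π = (p_{Borealis} − 19)(102 − 3p_{Borealis} + p_{Alta}).
∂π/∂p_{Borealis} = 159 − 6p_{Borealis} + p_{Alta} = 0 ⇒ p_{Borealis} = 26.5 + (1/6)p_{Alta}.
Setting p_{Borealis} = p_{Alta} in the reaction function: p_{Borealis} = 26.5 + (1/6)p_{Borealis}, so p_{Borealis} = 26.5 / (5/6) = 31.8.
q_{Borealis} = 102 − 3·31.8 + 31.8 = 38.4.

38.4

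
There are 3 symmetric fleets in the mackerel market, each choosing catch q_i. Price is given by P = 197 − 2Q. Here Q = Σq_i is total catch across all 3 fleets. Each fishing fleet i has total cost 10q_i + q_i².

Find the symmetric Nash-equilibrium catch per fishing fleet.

18.7

A representative fishing fleet's profit is π_i = q_i(197 − 2Q) − 10q_i − q_i², with Q = q_i + Σ_{j≠i} q_j.
First-order condition: 187 − 6q_i − 2Σ_{j≠i} q_j = 0.
With identical fishing fleets, set every q_j = q: then 187 − 6q − 4q = 0, i.e. q = 187/10 = 18.7.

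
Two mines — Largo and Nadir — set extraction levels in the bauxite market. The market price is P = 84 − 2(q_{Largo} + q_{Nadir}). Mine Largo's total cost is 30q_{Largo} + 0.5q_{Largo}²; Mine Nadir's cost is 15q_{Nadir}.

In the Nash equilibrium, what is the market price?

44.625

Mine Largo's profit: π = q_{Largo}(84 − 2(q_{Largo} + q_{Nadir})) − 30q_{Largo} − 0.5q_{Largo}².
∂π/∂q_{Largo} = 54 − 5q_{Largo} − 2q_{Nadir} = 0, so q_{Largo} = 10.8 − 0.4q_{Nadir}.
For Nadir: ∂π/∂q_{Nadir} = 69 − 4q_{Nadir} − 2q_{Largo} = 0 ⇒ q_{Nadir} = 17.25 − 0.5q_{Largo}.
Substituting the second reaction function into the first: q_{Largo} = 10.8 − 0.4(17.25 − 0.5q_{Largo}), which gives 0.8q_{Largo} = 3.9 ⇒ q_{Largo} = 4.875.
Then q_{Nadir} = 17.25 − 0.5·4.875 = 14.8125.
Equilibrium price: P = 84 − 2·19.6875 = 44.625.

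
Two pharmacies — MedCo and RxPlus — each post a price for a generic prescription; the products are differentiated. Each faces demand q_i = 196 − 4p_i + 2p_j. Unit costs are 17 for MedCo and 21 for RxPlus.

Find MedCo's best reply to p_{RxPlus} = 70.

50.5

MedCo's profit: π = (p_{MedCo} − 17)(196 − 4p_{MedCo} + 2p_{RxPlus}).
∂π/∂p_{MedCo} = 264 − 8p_{MedCo} + 2p_{RxPlus} = 0 ⇒ p_{MedCo} = 33 + 0.25p_{RxPlus}.
At p_{RxPlus} = 70: p_{MedCo} = 33 + 0.25·70 = 50.5.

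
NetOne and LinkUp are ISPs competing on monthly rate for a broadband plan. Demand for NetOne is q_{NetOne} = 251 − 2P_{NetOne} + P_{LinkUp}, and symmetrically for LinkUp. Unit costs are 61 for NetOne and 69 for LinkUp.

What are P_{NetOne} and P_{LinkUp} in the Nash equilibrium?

NetOne's profit: π = (P_{NetOne} − 61)(251 − 2P_{NetOne} + P_{LinkUp}).
∂π/∂P_{NetOne} = 373 − 4P_{NetOne} + P_{LinkUp} = 0 ⇒ P_{NetOne} = 93.25 + 0.25P_{LinkUp}.
Similarly P_{LinkUp} = 97.25 + 0.25P_{NetOne}.
Plugging P_{LinkUp} into NetOne's best response: P_{NetOne} = 93.25 + 0.25(97.25 + 0.25P_{NetOne}) ⇒ 0.9375P_{NetOne} = 117.5625, so P_{NetOne} = 125.4.
Then P_{LinkUp} = 97.25 + 0.25·125.4 = 128.6.

125.4, 128.6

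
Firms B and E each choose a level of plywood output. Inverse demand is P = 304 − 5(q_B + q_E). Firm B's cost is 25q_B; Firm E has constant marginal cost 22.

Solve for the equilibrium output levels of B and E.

Firm B's profit: π = q_B(304 − 5(q_B + q_E)) − 25q_B.
∂π/∂q_B = 279 − 10q_B − 5q_E = 0, so q_B = 27.9 − 0.5q_E.
By the same steps for E: q_E = 28.2 − 0.5q_B.
Plugging q_E into B's best response: q_B = 27.9 − 0.5(28.2 − 0.5q_B) ⇒ 0.75q_B = 13.8, so q_B = 18.4.
Then q_E = 28.2 − 0.5·18.4 = 19.

18.4, 19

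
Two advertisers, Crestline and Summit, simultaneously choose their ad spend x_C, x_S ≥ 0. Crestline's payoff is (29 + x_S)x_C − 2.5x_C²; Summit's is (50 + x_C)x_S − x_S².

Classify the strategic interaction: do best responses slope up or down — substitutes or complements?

strategic complements

Expanding Crestline's payoff: 29x_C + x_Sx_C − 2.5x_C².
∂π/∂x_C = 29 + x_S − 5x_C = 0, so x_C = 5.8 + 0.2x_S.
The best-response slope dx_C/dx_S = 0.2 > 0: the reaction function is upward-sloping, so the choices are strategic complements.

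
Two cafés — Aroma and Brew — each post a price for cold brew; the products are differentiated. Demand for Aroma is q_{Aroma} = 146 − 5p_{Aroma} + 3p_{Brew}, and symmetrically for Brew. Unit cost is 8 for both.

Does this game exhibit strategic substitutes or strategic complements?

strategic complements

Aroma's profit: π = (p_{Aroma} − 8)(146 − 5p_{Aroma} + 3p_{Brew}).
∂π/∂p_{Aroma} = 186 − 10p_{Aroma} + 3p_{Brew} = 0 ⇒ p_{Aroma} = 18.6 + 0.3p_{Brew}.
The best-response slope dp_{Aroma}/dp_{Brew} = 0.3 > 0: the reaction function is upward-sloping, so the choices are strategic complements.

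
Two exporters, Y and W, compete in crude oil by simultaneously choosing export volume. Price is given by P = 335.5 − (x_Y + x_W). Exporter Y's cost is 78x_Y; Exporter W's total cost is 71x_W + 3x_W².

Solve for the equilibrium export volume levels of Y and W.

119.7, 18.1

Exporter Y's profit: π = x_Y(335.5 − (x_Y + x_W)) − 78x_Y.
∂π/∂x_Y = 257.5 − 2x_Y − x_W = 0, so x_Y = 128.75 − 0.5x_W.
For W: ∂π/∂x_W = 264.5 − 8x_W − x_Y = 0 ⇒ x_W = 33.0625 − 0.125x_Y.
Solving the two reaction functions simultaneously: (1 − (−0.5)(−0.125))x_Y = 128.75 − 0.5·33.0625, so 0.9375x_Y = 3591/32 and x_Y = 119.7.
Then x_W = 33.0625 − 0.125·119.7 = 18.1.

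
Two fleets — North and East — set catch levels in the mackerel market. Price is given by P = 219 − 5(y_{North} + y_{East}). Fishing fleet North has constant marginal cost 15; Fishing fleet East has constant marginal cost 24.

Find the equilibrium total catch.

Fishing fleet North's profit: π = y_{North}(219 − 5(y_{North} + y_{East})) − 15y_{North}.
∂π/∂y_{North} = 204 − 10y_{North} − 5y_{East} = 0, so y_{North} = 20.4 − 0.5y_{East}.
By the same steps for East: y_{East} = 19.5 − 0.5y_{North}.
Plugging y_{East} into North's best response: y_{North} = 20.4 − 0.5(19.5 − 0.5y_{North}) ⇒ 0.75y_{North} = 10.65, so y_{North} = 14.2.
Then y_{East} = 19.5 − 0.5·14.2 = 12.4.
Total catch: 14.2 + 12.4 = 26.6.

26.6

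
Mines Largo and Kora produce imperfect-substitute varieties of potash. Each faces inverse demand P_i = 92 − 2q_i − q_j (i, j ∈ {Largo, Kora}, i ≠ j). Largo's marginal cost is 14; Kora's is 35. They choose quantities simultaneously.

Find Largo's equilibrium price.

Mine Largo's profit: π = q_{Largo}(92 − 2q_{Largo} − q_{Kora}) − 14q_{Largo}.
∂π/∂q_{Largo} = 78 − 4q_{Largo} − q_{Kora} = 0 ⇒ q_{Largo} = 19.5 − 0.25q_{Kora}.
Similarly q_{Kora} = 14.25 − 0.25q_{Largo}.
Solving the two reaction functions simultaneously: (1 − (−0.25)(−0.25))q_{Largo} = 19.5 − 0.25·14.25, so 0.9375q_{Largo} = 15.9375 and q_{Largo} = 17.
Then q_{Kora} = 14.25 − 0.25·17 = 10.
P_{Largo} = 92 − 2·17 − 10 = 48.

48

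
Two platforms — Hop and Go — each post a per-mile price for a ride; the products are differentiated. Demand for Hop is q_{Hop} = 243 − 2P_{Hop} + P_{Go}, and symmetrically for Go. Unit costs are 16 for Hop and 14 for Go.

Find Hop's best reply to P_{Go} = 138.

Hop's profit: π = (P_{Hop} − 16)(243 − 2P_{Hop} + P_{Go}).
∂π/∂P_{Hop} = 275 − 4P_{Hop} + P_{Go} = 0 ⇒ P_{Hop} = 68.75 + 0.25P_{Go}.
At P_{Go} = 138: P_{Hop} = 68.75 + 0.25·138 = 103.25.

103.25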